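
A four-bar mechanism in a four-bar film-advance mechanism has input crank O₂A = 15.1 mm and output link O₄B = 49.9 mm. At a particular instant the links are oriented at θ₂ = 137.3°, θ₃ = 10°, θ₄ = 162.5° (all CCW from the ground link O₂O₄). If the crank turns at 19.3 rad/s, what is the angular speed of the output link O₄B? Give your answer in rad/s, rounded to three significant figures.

ω₂ = 19.3 rad/s
Differentiating the loop-closure r₂e^{iθ₂}+r₃e^{iθ₃}=r₁+r₄e^{iθ₄} gives r₂ω₂e^{iθ₂}+r₃ω₃e^{iθ₃}=r₄ω₄e^{iθ₄}.
Eliminating the other unknown: ω₄ = r₂ω₂ sin(θ₂−θ₃) / [r₄ sin(θ₄−θ₃)].
Numerator sine = +0.79547; denominator sine = +0.46175.
Result = 0.0151·19.3·(+0.79547) / (0.0499·(+0.46175)) = +10.061 rad/s; magnitude 10.061 rad/s.

10.1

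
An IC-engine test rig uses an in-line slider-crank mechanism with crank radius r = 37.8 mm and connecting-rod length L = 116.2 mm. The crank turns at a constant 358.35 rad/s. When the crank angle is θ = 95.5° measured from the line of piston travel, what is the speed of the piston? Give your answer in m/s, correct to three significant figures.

13.0

ω = 358.4 rad/s
For an in-line slider-crank, x = r cosθ + √(L² − r² sin²θ), so v = −rω sinθ·[1 + r cosθ/√(L² − r² sin²θ)].
With r = 0.0378 m, L = 0.1162 m, θ = 95.5°: √(L² − r² sin²θ) = 0.10994 m.
v = −0.0378·358.4·0.99540·[1 + 0.0378·-0.09585/0.10994] = -13.039 m/s.
|v| = 13.039 m/s.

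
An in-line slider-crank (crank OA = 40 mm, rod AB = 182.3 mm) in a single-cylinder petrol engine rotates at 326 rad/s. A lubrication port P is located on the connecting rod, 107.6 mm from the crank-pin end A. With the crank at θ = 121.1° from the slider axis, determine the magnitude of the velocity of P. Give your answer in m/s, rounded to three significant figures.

ω = 326 rad/s.  Crank-pin speed |V_A| = rω = 13.04 m/s, perpendicular to OA.
Rod angle: sinφ = −(r/L) sinθ ⇒ φ = -10.829°; ω_rod = −rω cosθ/√(L²−r²sin²θ) = +37.618 rad/s.
V_P = V_A + ω_rod × AP, with AP = 0.1076 m along the rod.
Components: V_Px = −rω sinθ − a·ω_rod·sinφ = -10.405 m/s;  V_Py = rω cosθ + a·ω_rod·cosφ = -2.76 m/s.
|V_P| = √(V_Px² + V_Py²) = 10.765 m/s.

10.8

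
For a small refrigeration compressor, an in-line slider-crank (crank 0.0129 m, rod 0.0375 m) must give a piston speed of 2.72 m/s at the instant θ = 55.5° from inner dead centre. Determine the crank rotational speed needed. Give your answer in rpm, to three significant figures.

For an in-line slider-crank, |v_piston| = rω|sinθ|·[1 + r cosθ/√(L² − r² sin²θ)].
With r = 0.0129 m, L = 0.0375 m, θ = 55.5°: the bracketed kinematic factor |dx/dθ| = 0.012791 m.
ω = v/|dx/dθ| = 2.72/0.012791 = 212.64 rad/s.
N = 60ω/(2π) = 2030.6 rpm.

2030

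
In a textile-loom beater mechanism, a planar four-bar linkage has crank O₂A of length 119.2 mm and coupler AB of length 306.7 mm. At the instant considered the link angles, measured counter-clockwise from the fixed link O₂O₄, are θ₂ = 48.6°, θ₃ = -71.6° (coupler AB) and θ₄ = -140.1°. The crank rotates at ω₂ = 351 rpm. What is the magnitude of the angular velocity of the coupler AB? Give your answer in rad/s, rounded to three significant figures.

2.32

ω₂ = 36.76 rad/s (from 351 rpm).
Differentiating the loop-closure r₂e^{iθ₂}+r₃e^{iθ₃}=r₁+r₄e^{iθ₄} gives r₂ω₂e^{iθ₂}+r₃ω₃e^{iθ₃}=r₄ω₄e^{iθ₄}.
Eliminating the other unknown: ω₃ = r₂ω₂ sin(θ₄−θ₂) / [r₃ sin(θ₃−θ₄)].
Numerator sine = +0.15126; denominator sine = +0.93042.
Result = 0.1192·36.76·(+0.15126) / (0.3067·(+0.93042)) = +2.3225 rad/s; magnitude 2.3225 rad/s.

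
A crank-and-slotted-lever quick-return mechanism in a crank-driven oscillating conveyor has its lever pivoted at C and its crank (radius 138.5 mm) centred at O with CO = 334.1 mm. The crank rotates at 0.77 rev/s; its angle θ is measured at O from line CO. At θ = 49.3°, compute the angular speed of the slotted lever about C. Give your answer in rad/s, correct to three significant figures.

1.25

ω = 4.838 rad/s (from 0.77 rev/s).
Crank pin A relative to C: A = (d + r cosθ, r sinθ); lever angle φ = atan2(r sinθ, d + r cosθ).
Differentiating tanφ: φ̇ = rω(d cosθ + r)/(d² + r² + 2dr cosθ).
d² + r² + 2dr cosθ = |CA|² = 0.191154 m²;  d cosθ + r = +0.35637 m.
|ω_lever| = |0.1385·4.838·+0.35637| / 0.191154 = 1.2492 rad/s.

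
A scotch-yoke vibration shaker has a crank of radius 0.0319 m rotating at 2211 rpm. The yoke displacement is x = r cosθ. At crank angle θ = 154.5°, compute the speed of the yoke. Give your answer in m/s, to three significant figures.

ω = 231.5 rad/s (from 2211 rpm).
x = r cosθ ⇒ ẋ = −rω sinθ.
|v| = rω|sinθ| = 0.0319·231.5·|sin 154.5°| = 3.1797 m/s.

3.18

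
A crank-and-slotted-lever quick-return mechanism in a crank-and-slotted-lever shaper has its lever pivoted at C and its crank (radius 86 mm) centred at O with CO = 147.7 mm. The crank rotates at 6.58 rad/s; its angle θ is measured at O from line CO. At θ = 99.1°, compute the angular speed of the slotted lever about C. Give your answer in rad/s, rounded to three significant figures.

ω = 6.58 rad/s
Crank pin A relative to C: A = (d + r cosθ, r sinθ); lever angle φ = atan2(r sinθ, d + r cosθ).
Differentiating tanφ: φ̇ = rω(d cosθ + r)/(d² + r² + 2dr cosθ).
d² + r² + 2dr cosθ = |CA|² = 0.0251934 m²;  d cosθ + r = +0.06264 m.
|ω_lever| = |0.086·6.58·+0.06264| / 0.0251934 = 1.407 rad/s.

1.41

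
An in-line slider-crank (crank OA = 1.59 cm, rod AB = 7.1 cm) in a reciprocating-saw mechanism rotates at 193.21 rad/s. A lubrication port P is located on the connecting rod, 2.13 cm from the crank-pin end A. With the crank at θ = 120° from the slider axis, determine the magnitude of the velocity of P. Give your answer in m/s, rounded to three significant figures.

2.79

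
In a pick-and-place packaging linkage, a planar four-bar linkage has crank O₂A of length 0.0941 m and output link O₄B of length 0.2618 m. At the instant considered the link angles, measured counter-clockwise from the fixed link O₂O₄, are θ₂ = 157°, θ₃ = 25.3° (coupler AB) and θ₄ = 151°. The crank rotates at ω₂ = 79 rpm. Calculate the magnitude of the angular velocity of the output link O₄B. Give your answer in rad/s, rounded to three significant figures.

ω₂ = 8.273 rad/s (from 79 rpm).
Differentiating the loop-closure r₂e^{iθ₂}+r₃e^{iθ₃}=r₁+r₄e^{iθ₄} gives r₂ω₂e^{iθ₂}+r₃ω₃e^{iθ₃}=r₄ω₄e^{iθ₄}.
Eliminating the other unknown: ω₄ = r₂ω₂ sin(θ₂−θ₃) / [r₄ sin(θ₄−θ₃)].
Numerator sine = +0.74664; denominator sine = +0.81208.
Result = 0.0941·8.273·(+0.74664) / (0.2618·(+0.81208)) = +2.7339 rad/s; magnitude 2.7339 rad/s.

2.73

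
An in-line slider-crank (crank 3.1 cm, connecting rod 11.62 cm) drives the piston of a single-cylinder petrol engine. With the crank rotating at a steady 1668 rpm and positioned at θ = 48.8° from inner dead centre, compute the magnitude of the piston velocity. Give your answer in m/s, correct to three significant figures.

4.81

ω = 2π·1668/60 = 174.7 rad/s
For an in-line slider-crank, x = r cosθ + √(L² − r² sin²θ), so v = −rω sinθ·[1 + r cosθ/√(L² − r² sin²θ)].
With r = 0.031 m, L = 0.1162 m, θ = 48.8°: √(L² − r² sin²θ) = 0.11383 m.
v = −0.031·174.7·0.75241·[1 + 0.031·0.65869/0.11383] = -4.805 m/s.
|v| = 4.805 m/s.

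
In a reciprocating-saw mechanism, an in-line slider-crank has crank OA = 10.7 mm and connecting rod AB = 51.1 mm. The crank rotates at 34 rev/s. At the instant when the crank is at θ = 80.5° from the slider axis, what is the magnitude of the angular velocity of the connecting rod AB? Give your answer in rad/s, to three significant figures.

7.55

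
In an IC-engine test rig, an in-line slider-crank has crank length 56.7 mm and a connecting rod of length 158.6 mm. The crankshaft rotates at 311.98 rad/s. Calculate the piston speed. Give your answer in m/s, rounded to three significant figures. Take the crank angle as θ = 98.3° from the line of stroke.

16.5

ω = 312 rad/s
For an in-line slider-crank, x = r cosθ + √(L² − r² sin²θ), so v = −rω sinθ·[1 + r cosθ/√(L² − r² sin²θ)].
With r = 0.0567 m, L = 0.1586 m, θ = 98.3°: √(L² − r² sin²θ) = 0.14834 m.
v = −0.0567·312·0.98953·[1 + 0.0567·-0.14436/0.14834] = -16.538 m/s.
|v| = 16.538 m/s.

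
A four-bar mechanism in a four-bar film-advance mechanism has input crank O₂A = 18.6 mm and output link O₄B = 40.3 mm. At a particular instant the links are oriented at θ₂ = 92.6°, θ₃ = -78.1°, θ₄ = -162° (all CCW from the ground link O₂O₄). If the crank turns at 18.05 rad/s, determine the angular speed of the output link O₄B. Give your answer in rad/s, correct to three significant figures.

ω₂ = 18.05 rad/s
Differentiating the loop-closure r₂e^{iθ₂}+r₃e^{iθ₃}=r₁+r₄e^{iθ₄} gives r₂ω₂e^{iθ₂}+r₃ω₃e^{iθ₃}=r₄ω₄e^{iθ₄}.
Eliminating the other unknown: ω₄ = r₂ω₂ sin(θ₂−θ₃) / [r₄ sin(θ₄−θ₃)].
Numerator sine = +0.16160; denominator sine = -0.99434.
Result = 0.0186·18.05·(+0.16160) / (0.0403·(-0.99434)) = -1.354 rad/s; magnitude 1.354 rad/s.

1.35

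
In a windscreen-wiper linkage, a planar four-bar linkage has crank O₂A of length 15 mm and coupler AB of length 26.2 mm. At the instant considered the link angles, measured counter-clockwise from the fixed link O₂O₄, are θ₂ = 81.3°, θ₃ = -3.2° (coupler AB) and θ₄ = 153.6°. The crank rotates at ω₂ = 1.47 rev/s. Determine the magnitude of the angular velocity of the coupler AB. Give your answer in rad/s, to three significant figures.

12.8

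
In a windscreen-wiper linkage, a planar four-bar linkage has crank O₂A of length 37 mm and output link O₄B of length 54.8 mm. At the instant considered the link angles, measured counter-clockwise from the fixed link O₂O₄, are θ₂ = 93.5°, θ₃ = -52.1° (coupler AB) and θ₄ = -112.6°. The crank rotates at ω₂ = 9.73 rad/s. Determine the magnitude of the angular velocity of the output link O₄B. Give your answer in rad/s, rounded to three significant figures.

ω₂ = 9.73 rad/s
Differentiating the loop-closure r₂e^{iθ₂}+r₃e^{iθ₃}=r₁+r₄e^{iθ₄} gives r₂ω₂e^{iθ₂}+r₃ω₃e^{iθ₃}=r₄ω₄e^{iθ₄}.
Eliminating the other unknown: ω₄ = r₂ω₂ sin(θ₂−θ₃) / [r₄ sin(θ₄−θ₃)].
Numerator sine = +0.56497; denominator sine = -0.87036.
Result = 0.037·9.73·(+0.56497) / (0.0548·(-0.87036)) = -4.2644 rad/s; magnitude 4.2644 rad/s.

4.26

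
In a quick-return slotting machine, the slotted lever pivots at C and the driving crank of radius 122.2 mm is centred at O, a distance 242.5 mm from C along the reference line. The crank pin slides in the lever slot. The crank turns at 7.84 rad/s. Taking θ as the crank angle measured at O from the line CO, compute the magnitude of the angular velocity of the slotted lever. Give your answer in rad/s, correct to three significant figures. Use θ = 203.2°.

ω = 7.84 rad/s
Crank pin A relative to C: A = (d + r cosθ, r sinθ); lever angle φ = atan2(r sinθ, d + r cosθ).
Differentiating tanφ: φ̇ = rω(d cosθ + r)/(d² + r² + 2dr cosθ).
d² + r² + 2dr cosθ = |CA|² = 0.0192647 m²;  d cosθ + r = -0.10069 m.
|ω_lever| = |0.1222·7.84·-0.10069| / 0.0192647 = 5.0074 rad/s.

5.01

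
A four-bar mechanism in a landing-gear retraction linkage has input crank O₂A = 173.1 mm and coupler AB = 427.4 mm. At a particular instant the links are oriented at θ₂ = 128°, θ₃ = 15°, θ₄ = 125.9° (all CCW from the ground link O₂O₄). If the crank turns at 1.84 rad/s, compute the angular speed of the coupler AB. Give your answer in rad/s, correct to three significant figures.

0.0292

ω₂ = 1.84 rad/s
Differentiating the loop-closure r₂e^{iθ₂}+r₃e^{iθ₃}=r₁+r₄e^{iθ₄} gives r₂ω₂e^{iθ₂}+r₃ω₃e^{iθ₃}=r₄ω₄e^{iθ₄}.
Eliminating the other unknown: ω₃ = r₂ω₂ sin(θ₄−θ₂) / [r₃ sin(θ₃−θ₄)].
Numerator sine = -0.03664; denominator sine = -0.93420.
Result = 0.1731·1.84·(-0.03664) / (0.4274·(-0.93420)) = +0.029231 rad/s; magnitude 0.029231 rad/s.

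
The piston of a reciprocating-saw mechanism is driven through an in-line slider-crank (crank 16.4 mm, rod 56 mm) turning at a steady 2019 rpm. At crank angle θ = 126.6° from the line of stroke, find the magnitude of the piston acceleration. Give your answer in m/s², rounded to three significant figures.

496

ω = 2π·2019/60 = 211.4 rad/s
x(θ) = r cosθ + √(L² − r² sin²θ); with ω constant, a = ω²·d²x/dθ².
d²x/dθ² = −r cosθ − r²(cos2θ)/√u − r⁴ sin²2θ/(4u^{3/2}),  u = L² − r² sin²θ = 0.00296265 m².
Substituting r = 0.0164 m, L = 0.056 m, θ = 126.6°: d²x/dθ² = +0.011104 m.
a = ω²·d²x/dθ² = (211.4)²·(+0.011104) = +496.35 m/s²;  |a| = 496.35 m/s².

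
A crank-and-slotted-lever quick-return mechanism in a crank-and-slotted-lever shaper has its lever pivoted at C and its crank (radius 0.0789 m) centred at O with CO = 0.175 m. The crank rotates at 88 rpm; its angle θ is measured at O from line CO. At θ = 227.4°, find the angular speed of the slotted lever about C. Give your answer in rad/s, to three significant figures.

1.58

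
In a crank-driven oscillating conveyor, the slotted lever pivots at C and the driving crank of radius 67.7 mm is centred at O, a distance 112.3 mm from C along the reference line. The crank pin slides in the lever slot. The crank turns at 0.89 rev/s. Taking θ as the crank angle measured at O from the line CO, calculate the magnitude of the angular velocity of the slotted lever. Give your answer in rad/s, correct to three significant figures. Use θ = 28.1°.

ω = 5.592 rad/s (from 0.89 rev/s).
Crank pin A relative to C: A = (d + r cosθ, r sinθ); lever angle φ = atan2(r sinθ, d + r cosθ).
Differentiating tanφ: φ̇ = rω(d cosθ + r)/(d² + r² + 2dr cosθ).
d² + r² + 2dr cosθ = |CA|² = 0.0306077 m²;  d cosθ + r = +0.16676 m.
|ω_lever| = |0.0677·5.592·+0.16676| / 0.0306077 = 2.0627 rad/s.

2.06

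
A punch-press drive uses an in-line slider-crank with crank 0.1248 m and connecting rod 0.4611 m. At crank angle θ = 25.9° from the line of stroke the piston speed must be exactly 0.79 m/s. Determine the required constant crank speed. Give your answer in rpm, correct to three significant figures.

For an in-line slider-crank, |v_piston| = rω|sinθ|·[1 + r cosθ/√(L² − r² sin²θ)].
With r = 0.1248 m, L = 0.4611 m, θ = 25.9°: the bracketed kinematic factor |dx/dθ| = 0.067879 m.
ω = v/|dx/dθ| = 0.79/0.067879 = 11.638 rad/s.
N = 60ω/(2π) = 111.14 rpm.

111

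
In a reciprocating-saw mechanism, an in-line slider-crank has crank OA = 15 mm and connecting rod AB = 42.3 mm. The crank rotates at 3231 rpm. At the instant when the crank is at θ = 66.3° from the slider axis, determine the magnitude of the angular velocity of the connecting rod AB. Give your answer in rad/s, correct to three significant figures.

ω = 338.3 rad/s (converted from 3231 rpm).
The rod makes angle φ with the slider axis where L sinφ = r sinθ; differentiating, L cosφ·φ̇ = r ω cosθ.
L cosφ = √(L² − r² sin²θ) = 0.040008 m.
|ω_rod| = r ω |cosθ| / √(L² − r² sin²θ) = 0.015·338.3·0.40195/0.040008 = 50.989 rad/s.

51.0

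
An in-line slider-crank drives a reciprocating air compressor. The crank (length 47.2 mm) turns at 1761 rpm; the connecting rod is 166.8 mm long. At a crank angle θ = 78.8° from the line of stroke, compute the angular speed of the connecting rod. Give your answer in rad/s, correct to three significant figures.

ω = 184.4 rad/s (converted from 1761 rpm).
The rod makes angle φ with the slider axis where L sinφ = r sinθ; differentiating, L cosφ·φ̇ = r ω cosθ.
L cosφ = √(L² − r² sin²θ) = 0.16024 m.
|ω_rod| = r ω |cosθ| / √(L² − r² sin²θ) = 0.0472·184.4·0.19423/0.16024 = 10.55 rad/s.

10.6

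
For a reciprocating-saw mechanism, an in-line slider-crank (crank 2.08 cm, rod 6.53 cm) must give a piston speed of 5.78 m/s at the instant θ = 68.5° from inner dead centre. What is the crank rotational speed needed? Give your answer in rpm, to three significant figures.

2540

For an in-line slider-crank, |v_piston| = rω|sinθ|·[1 + r cosθ/√(L² − r² sin²θ)].
With r = 0.0208 m, L = 0.0653 m, θ = 68.5°: the bracketed kinematic factor |dx/dθ| = 0.021718 m.
ω = v/|dx/dθ| = 5.78/0.021718 = 266.14 rad/s.
N = 60ω/(2π) = 2541.4 rpm.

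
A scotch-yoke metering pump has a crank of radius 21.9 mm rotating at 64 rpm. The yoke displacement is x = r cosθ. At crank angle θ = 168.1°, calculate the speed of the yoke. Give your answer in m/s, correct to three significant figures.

ω = 6.702 rad/s (from 64 rpm).
x = r cosθ ⇒ ẋ = −rω sinθ.
|v| = rω|sinθ| = 0.0219·6.702·|sin 168.1°| = 0.030266 m/s.

0.0303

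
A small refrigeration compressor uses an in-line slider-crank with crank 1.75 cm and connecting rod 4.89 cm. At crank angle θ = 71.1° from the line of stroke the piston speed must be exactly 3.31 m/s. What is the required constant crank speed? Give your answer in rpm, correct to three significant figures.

1700

For an in-line slider-crank, |v_piston| = rω|sinθ|·[1 + r cosθ/√(L² − r² sin²θ)].
With r = 0.0175 m, L = 0.0489 m, θ = 71.1°: the bracketed kinematic factor |dx/dθ| = 0.018596 m.
ω = v/|dx/dθ| = 3.31/0.018596 = 177.99 rad/s.
N = 60ω/(2π) = 1699.7 rpm.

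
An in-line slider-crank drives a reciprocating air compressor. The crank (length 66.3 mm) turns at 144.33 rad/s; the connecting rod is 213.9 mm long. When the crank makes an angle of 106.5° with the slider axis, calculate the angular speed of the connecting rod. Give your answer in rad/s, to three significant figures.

ω = 144.3 rad/s
The rod makes angle φ with the slider axis where L sinφ = r sinθ; differentiating, L cosφ·φ̇ = r ω cosθ.
L cosφ = √(L² − r² sin²θ) = 0.20424 m.
|ω_rod| = r ω |cosθ| / √(L² − r² sin²θ) = 0.0663·144.3·0.28402/0.20424 = 13.307 rad/s.

13.3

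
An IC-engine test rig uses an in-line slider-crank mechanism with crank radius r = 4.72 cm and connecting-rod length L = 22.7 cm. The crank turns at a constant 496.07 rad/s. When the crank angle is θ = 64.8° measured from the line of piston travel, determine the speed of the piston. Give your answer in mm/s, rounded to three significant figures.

ω = 496.1 rad/s
For an in-line slider-crank, x = r cosθ + √(L² − r² sin²θ), so v = −rω sinθ·[1 + r cosθ/√(L² − r² sin²θ)].
With r = 0.0472 m, L = 0.227 m, θ = 64.8°: √(L² − r² sin²θ) = 0.22295 m.
v = −0.0472·496.1·0.90483·[1 + 0.0472·0.42578/0.22295] = -23.096 m/s.
|v| = 23.096 m/s = 23096 mm/s.

23100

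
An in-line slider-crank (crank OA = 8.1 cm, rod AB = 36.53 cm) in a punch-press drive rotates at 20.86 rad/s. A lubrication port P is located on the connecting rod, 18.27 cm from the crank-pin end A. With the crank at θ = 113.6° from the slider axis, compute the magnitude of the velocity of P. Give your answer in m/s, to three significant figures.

ω = 20.86 rad/s.  Crank-pin speed |V_A| = rω = 1.6897 m/s, perpendicular to OA.
Rod angle: sinφ = −(r/L) sinθ ⇒ φ = -11.724°; ω_rod = −rω cosθ/√(L²−r²sin²θ) = +1.8912 rad/s.
V_P = V_A + ω_rod × AP, with AP = 0.1827 m along the rod.
Components: V_Px = −rω sinθ − a·ω_rod·sinφ = -1.4781 m/s;  V_Py = rω cosθ + a·ω_rod·cosφ = -0.33813 m/s.
|V_P| = √(V_Px² + V_Py²) = 1.5163 m/s.

1.52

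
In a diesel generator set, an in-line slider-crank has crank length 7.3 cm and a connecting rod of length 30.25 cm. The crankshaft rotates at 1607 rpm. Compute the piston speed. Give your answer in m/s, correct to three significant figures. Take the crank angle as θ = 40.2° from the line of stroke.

9.41

ω = 2π·1607/60 = 168.3 rad/s
For an in-line slider-crank, x = r cosθ + √(L² − r² sin²θ), so v = −rω sinθ·[1 + r cosθ/√(L² − r² sin²θ)].
With r = 0.073 m, L = 0.3025 m, θ = 40.2°: √(L² − r² sin²θ) = 0.29881 m.
v = −0.073·168.3·0.64546·[1 + 0.073·0.76380/0.29881] = -9.4089 m/s.
|v| = 9.4089 m/s.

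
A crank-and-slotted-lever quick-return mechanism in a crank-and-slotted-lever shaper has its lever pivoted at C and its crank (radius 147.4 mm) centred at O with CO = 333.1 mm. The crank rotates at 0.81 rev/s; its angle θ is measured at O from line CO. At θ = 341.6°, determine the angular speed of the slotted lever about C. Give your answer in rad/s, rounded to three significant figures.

1.54

ω = 5.089 rad/s (from 0.81 rev/s).
Crank pin A relative to C: A = (d + r cosθ, r sinθ); lever angle φ = atan2(r sinθ, d + r cosθ).
Differentiating tanφ: φ̇ = rω(d cosθ + r)/(d² + r² + 2dr cosθ).
d² + r² + 2dr cosθ = |CA|² = 0.22586 m²;  d cosθ + r = +0.46347 m.
|ω_lever| = |0.1474·5.089·+0.46347| / 0.22586 = 1.5394 rad/s.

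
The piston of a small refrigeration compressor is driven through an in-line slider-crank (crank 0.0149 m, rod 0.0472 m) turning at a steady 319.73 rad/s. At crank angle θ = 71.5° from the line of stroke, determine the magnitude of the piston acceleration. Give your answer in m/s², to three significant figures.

85.8

ω = 319.7 rad/s
x(θ) = r cosθ + √(L² − r² sin²θ); with ω constant, a = ω²·d²x/dθ².
d²x/dθ² = −r cosθ − r²(cos2θ)/√u − r⁴ sin²2θ/(4u^{3/2}),  u = L² − r² sin²θ = 0.00202818 m².
Substituting r = 0.0149 m, L = 0.0472 m, θ = 71.5°: d²x/dθ² = -0.00083968 m.
a = ω²·d²x/dθ² = (319.7)²·(-0.00083968) = -85.838 m/s²;  |a| = 85.838 m/s².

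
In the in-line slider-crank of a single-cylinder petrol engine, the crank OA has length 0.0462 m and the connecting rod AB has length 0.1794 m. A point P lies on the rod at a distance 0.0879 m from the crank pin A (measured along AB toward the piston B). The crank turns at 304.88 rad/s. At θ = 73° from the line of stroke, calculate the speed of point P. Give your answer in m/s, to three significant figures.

14.1

ω = 304.9 rad/s.  Crank-pin speed |V_A| = rω = 14.085 m/s, perpendicular to OA.
Rod angle: sinφ = −(r/L) sinθ ⇒ φ = -14.257°; ω_rod = −rω cosθ/√(L²−r²sin²θ) = -23.685 rad/s.
V_P = V_A + ω_rod × AP, with AP = 0.0879 m along the rod.
Components: V_Px = −rω sinθ − a·ω_rod·sinφ = -13.983 m/s;  V_Py = rω cosθ + a·ω_rod·cosφ = +2.1004 m/s.
|V_P| = √(V_Px² + V_Py²) = 14.14 m/s.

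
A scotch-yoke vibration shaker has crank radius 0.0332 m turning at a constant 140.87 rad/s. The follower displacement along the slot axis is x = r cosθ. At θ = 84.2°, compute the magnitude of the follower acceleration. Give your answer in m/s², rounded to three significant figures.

ω = 140.9 rad/s
x = r cosθ ⇒ ẍ = −rω² cosθ (ω constant).
|a| = rω²|cosθ| = 0.0332·(140.9)²·|cos 84.2°| = 66.579 m/s².

66.6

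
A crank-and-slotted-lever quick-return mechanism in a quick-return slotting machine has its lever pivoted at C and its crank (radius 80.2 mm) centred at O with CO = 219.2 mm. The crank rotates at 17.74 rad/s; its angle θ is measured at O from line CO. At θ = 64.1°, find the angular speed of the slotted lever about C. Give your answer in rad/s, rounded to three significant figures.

3.58

ω = 17.74 rad/s
Crank pin A relative to C: A = (d + r cosθ, r sinθ); lever angle φ = atan2(r sinθ, d + r cosθ).
Differentiating tanφ: φ̇ = rω(d cosθ + r)/(d² + r² + 2dr cosθ).
d² + r² + 2dr cosθ = |CA|² = 0.0698385 m²;  d cosθ + r = +0.17595 m.
|ω_lever| = |0.0802·17.74·+0.17595| / 0.0698385 = 3.5844 rad/s.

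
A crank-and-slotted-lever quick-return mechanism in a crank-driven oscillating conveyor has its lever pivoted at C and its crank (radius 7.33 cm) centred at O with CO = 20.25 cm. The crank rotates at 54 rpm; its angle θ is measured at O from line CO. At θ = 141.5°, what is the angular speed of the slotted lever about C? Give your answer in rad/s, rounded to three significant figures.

ω = 5.655 rad/s (from 54 rpm).
Crank pin A relative to C: A = (d + r cosθ, r sinθ); lever angle φ = atan2(r sinθ, d + r cosθ).
Differentiating tanφ: φ̇ = rω(d cosθ + r)/(d² + r² + 2dr cosθ).
d² + r² + 2dr cosθ = |CA|² = 0.0231462 m²;  d cosθ + r = -0.085178 m.
|ω_lever| = |0.0733·5.655·-0.085178| / 0.0231462 = 1.5254 rad/s.

1.53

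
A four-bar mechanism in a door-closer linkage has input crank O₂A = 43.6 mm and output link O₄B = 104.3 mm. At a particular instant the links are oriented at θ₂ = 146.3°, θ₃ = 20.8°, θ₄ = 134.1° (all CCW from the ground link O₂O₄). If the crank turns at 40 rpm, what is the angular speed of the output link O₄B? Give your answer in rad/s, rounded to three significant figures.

1.55

ω₂ = 4.189 rad/s (from 40 rpm).
Differentiating the loop-closure r₂e^{iθ₂}+r₃e^{iθ₃}=r₁+r₄e^{iθ₄} gives r₂ω₂e^{iθ₂}+r₃ω₃e^{iθ₃}=r₄ω₄e^{iθ₄}.
Eliminating the other unknown: ω₄ = r₂ω₂ sin(θ₂−θ₃) / [r₄ sin(θ₄−θ₃)].
Numerator sine = +0.81412; denominator sine = +0.91845.
Result = 0.0436·4.189·(+0.81412) / (0.1043·(+0.91845)) = +1.5521 rad/s; magnitude 1.5521 rad/s.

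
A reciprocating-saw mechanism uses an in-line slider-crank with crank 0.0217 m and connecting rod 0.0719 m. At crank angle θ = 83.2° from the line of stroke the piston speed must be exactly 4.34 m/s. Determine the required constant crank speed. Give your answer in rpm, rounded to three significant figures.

1850

For an in-line slider-crank, |v_piston| = rω|sinθ|·[1 + r cosθ/√(L² − r² sin²θ)].
With r = 0.0217 m, L = 0.0719 m, θ = 83.2°: the bracketed kinematic factor |dx/dθ| = 0.022354 m.
ω = v/|dx/dθ| = 4.34/0.022354 = 194.14 rad/s.
N = 60ω/(2π) = 1853.9 rpm.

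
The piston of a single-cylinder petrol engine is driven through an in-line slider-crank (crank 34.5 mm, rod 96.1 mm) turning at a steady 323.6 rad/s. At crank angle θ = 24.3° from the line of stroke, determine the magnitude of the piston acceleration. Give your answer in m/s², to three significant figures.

ω = 323.6 rad/s
x(θ) = r cosθ + √(L² − r² sin²θ); with ω constant, a = ω²·d²x/dθ².
d²x/dθ² = −r cosθ − r²(cos2θ)/√u − r⁴ sin²2θ/(4u^{3/2}),  u = L² − r² sin²θ = 0.00903365 m².
Substituting r = 0.0345 m, L = 0.0961 m, θ = 24.3°: d²x/dθ² = -0.039957 m.
a = ω²·d²x/dθ² = (323.6)²·(-0.039957) = -4184.2 m/s²;  |a| = 4184.2 m/s².

4180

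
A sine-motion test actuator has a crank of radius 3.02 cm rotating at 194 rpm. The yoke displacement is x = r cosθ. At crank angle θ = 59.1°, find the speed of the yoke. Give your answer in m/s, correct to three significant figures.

ω = 20.32 rad/s (from 194 rpm).
x = r cosθ ⇒ ẋ = −rω sinθ.
|v| = rω|sinθ| = 0.0302·20.32·|sin 59.1°| = 0.52645 m/s.

0.526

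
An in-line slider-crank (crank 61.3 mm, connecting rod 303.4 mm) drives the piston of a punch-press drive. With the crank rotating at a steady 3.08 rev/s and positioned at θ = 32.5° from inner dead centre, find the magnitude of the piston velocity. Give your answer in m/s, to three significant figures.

ω = 2π·3.08 = 19.35 rad/s
For an in-line slider-crank, x = r cosθ + √(L² − r² sin²θ), so v = −rω sinθ·[1 + r cosθ/√(L² − r² sin²θ)].
With r = 0.0613 m, L = 0.3034 m, θ = 32.5°: √(L² − r² sin²θ) = 0.30161 m.
v = −0.0613·19.35·0.53730·[1 + 0.0613·0.84339/0.30161] = -0.74665 m/s.
|v| = 0.74665 m/s.

0.747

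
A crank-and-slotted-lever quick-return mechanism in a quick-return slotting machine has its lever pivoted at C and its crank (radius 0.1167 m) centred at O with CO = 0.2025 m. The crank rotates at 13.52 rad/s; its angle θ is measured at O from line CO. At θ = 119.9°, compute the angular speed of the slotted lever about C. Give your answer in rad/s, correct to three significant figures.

0.800

ω = 13.52 rad/s
Crank pin A relative to C: A = (d + r cosθ, r sinθ); lever angle φ = atan2(r sinθ, d + r cosθ).
Differentiating tanφ: φ̇ = rω(d cosθ + r)/(d² + r² + 2dr cosθ).
d² + r² + 2dr cosθ = |CA|² = 0.0310649 m²;  d cosθ + r = +0.015756 m.
|ω_lever| = |0.1167·13.52·+0.015756| / 0.0310649 = 0.80026 rad/s.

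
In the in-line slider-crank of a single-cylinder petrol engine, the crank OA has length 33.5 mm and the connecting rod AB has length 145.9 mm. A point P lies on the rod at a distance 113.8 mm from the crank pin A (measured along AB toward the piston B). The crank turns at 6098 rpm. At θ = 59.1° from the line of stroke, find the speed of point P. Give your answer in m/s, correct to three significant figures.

ω = 638.6 rad/s.  Crank-pin speed |V_A| = rω = 21.392 m/s, perpendicular to OA.
Rod angle: sinφ = −(r/L) sinθ ⇒ φ = -11.363°; ω_rod = −rω cosθ/√(L²−r²sin²θ) = -76.803 rad/s.
V_P = V_A + ω_rod × AP, with AP = 0.1138 m along the rod.
Components: V_Px = −rω sinθ − a·ω_rod·sinφ = -20.078 m/s;  V_Py = rω cosθ + a·ω_rod·cosφ = +2.4171 m/s.
|V_P| = √(V_Px² + V_Py²) = 20.223 m/s.

20.2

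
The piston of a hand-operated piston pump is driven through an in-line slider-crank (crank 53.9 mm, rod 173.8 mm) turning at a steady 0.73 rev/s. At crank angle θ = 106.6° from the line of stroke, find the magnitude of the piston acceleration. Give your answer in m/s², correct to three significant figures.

ω = 2π·0.73 = 4.587 rad/s
x(θ) = r cosθ + √(L² − r² sin²θ); with ω constant, a = ω²·d²x/dθ².
d²x/dθ² = −r cosθ − r²(cos2θ)/√u − r⁴ sin²2θ/(4u^{3/2}),  u = L² − r² sin²θ = 0.0275383 m².
Substituting r = 0.0539 m, L = 0.1738 m, θ = 106.6°: d²x/dθ² = +0.029909 m.
a = ω²·d²x/dθ² = (4.587)²·(+0.029909) = +0.62923 m/s²;  |a| = 0.62923 m/s².

0.629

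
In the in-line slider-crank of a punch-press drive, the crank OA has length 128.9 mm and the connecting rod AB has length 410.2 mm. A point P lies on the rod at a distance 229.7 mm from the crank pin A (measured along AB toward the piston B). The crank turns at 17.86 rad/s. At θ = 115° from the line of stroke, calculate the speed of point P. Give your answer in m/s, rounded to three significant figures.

1.97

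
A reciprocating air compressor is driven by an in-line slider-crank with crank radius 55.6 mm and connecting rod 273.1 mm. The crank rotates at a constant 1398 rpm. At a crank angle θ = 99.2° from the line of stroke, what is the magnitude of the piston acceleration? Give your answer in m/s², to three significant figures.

425

ω = 2π·1398/60 = 146.4 rad/s
x(θ) = r cosθ + √(L² − r² sin²θ); with ω constant, a = ω²·d²x/dθ².
d²x/dθ² = −r cosθ − r²(cos2θ)/√u − r⁴ sin²2θ/(4u^{3/2}),  u = L² − r² sin²θ = 0.0715713 m².
Substituting r = 0.0556 m, L = 0.2731 m, θ = 99.2°: d²x/dθ² = +0.019841 m.
a = ω²·d²x/dθ² = (146.4)²·(+0.019841) = +425.25 m/s²;  |a| = 425.25 m/s².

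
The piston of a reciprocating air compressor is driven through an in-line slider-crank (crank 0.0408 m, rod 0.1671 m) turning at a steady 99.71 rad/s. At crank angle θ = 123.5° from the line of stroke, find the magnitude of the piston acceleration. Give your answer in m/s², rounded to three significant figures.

262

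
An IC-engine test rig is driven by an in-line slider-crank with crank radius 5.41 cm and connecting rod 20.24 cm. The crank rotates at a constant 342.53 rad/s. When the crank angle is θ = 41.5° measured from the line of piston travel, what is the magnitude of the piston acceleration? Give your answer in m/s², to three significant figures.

5000

ω = 342.5 rad/s
x(θ) = r cosθ + √(L² − r² sin²θ); with ω constant, a = ω²·d²x/dθ².
d²x/dθ² = −r cosθ − r²(cos2θ)/√u − r⁴ sin²2θ/(4u^{3/2}),  u = L² − r² sin²θ = 0.0396807 m².
Substituting r = 0.0541 m, L = 0.2024 m, θ = 41.5°: d²x/dθ² = -0.042576 m.
a = ω²·d²x/dθ² = (342.5)²·(-0.042576) = -4995.3 m/s²;  |a| = 4995.3 m/s².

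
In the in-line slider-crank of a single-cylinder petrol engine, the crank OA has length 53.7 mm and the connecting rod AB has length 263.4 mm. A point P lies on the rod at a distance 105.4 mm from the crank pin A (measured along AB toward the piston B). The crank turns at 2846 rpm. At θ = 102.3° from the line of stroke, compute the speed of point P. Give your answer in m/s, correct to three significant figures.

15.5

ω = 298 rad/s.  Crank-pin speed |V_A| = rω = 16.004 m/s, perpendicular to OA.
Rod angle: sinφ = −(r/L) sinθ ⇒ φ = -11.490°; ω_rod = −rω cosθ/√(L²−r²sin²θ) = +13.209 rad/s.
V_P = V_A + ω_rod × AP, with AP = 0.1054 m along the rod.
Components: V_Px = −rω sinθ − a·ω_rod·sinφ = -15.36 m/s;  V_Py = rω cosθ + a·ω_rod·cosφ = -2.0451 m/s.
|V_P| = √(V_Px² + V_Py²) = 15.495 m/s.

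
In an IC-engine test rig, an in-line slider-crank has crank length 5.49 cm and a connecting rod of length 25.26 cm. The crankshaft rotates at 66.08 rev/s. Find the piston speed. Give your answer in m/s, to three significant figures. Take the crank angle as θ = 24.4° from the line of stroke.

11.3

ω = 2π·66.1 = 415.2 rad/s
For an in-line slider-crank, x = r cosθ + √(L² − r² sin²θ), so v = −rω sinθ·[1 + r cosθ/√(L² − r² sin²θ)].
With r = 0.0549 m, L = 0.2526 m, θ = 24.4°: √(L² − r² sin²θ) = 0.25158 m.
v = −0.0549·415.2·0.41310·[1 + 0.0549·0.91068/0.25158] = -11.288 m/s.
|v| = 11.288 m/s.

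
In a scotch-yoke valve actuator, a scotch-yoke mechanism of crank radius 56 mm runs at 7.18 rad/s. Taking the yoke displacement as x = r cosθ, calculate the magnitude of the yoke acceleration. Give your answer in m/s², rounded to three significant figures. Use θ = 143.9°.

2.33

ω = 7.18 rad/s
x = r cosθ ⇒ ẍ = −rω² cosθ (ω constant).
|a| = rω²|cosθ| = 0.056·(7.18)²·|cos 143.9°| = 2.3326 m/s².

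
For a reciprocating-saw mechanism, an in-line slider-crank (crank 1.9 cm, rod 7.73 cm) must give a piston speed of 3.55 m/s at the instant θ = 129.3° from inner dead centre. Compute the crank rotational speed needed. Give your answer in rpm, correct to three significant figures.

For an in-line slider-crank, |v_piston| = rω|sinθ|·[1 + r cosθ/√(L² − r² sin²θ)].
With r = 0.019 m, L = 0.0773 m, θ = 129.3°: the bracketed kinematic factor |dx/dθ| = 0.012371 m.
ω = v/|dx/dθ| = 3.55/0.012371 = 286.95 rad/s.
N = 60ω/(2π) = 2740.2 rpm.

2740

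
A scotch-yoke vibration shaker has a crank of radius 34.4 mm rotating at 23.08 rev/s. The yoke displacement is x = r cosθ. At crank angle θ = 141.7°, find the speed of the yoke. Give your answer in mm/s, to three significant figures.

ω = 145 rad/s (from 23.08 rev/s).
x = r cosθ ⇒ ẋ = −rω sinθ.
|v| = rω|sinθ| = 0.0344·145·|sin 141.7°| = 3.0918 m/s = 3091.8 mm/s.

3090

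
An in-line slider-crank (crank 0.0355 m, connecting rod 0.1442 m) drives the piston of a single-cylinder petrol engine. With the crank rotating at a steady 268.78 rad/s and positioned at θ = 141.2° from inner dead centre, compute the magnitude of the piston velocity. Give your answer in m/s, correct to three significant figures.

4.82

ω = 268.8 rad/s
For an in-line slider-crank, x = r cosθ + √(L² − r² sin²θ), so v = −rω sinθ·[1 + r cosθ/√(L² − r² sin²θ)].
With r = 0.0355 m, L = 0.1442 m, θ = 141.2°: √(L² − r² sin²θ) = 0.14247 m.
v = −0.0355·268.8·0.62660·[1 + 0.0355·-0.77934/0.14247] = -4.8178 m/s.
|v| = 4.8178 m/s.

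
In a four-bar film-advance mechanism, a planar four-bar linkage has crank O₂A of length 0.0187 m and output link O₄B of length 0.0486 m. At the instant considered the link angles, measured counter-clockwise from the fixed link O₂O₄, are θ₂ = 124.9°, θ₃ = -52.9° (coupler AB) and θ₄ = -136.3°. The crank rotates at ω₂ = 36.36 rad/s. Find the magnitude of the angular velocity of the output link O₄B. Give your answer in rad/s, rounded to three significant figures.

0.541

ω₂ = 36.36 rad/s
Differentiating the loop-closure r₂e^{iθ₂}+r₃e^{iθ₃}=r₁+r₄e^{iθ₄} gives r₂ω₂e^{iθ₂}+r₃ω₃e^{iθ₃}=r₄ω₄e^{iθ₄}.
Eliminating the other unknown: ω₄ = r₂ω₂ sin(θ₂−θ₃) / [r₄ sin(θ₄−θ₃)].
Numerator sine = +0.03839; denominator sine = -0.99337.
Result = 0.0187·36.36·(+0.03839) / (0.0486·(-0.99337)) = -0.54064 rad/s; magnitude 0.54064 rad/s.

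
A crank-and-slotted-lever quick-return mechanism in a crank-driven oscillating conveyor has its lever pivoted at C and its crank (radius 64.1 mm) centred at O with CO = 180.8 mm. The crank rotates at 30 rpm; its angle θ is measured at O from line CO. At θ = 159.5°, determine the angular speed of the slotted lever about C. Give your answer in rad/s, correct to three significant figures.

ω = 3.142 rad/s (from 30 rpm).
Crank pin A relative to C: A = (d + r cosθ, r sinθ); lever angle φ = atan2(r sinθ, d + r cosθ).
Differentiating tanφ: φ̇ = rω(d cosθ + r)/(d² + r² + 2dr cosθ).
d² + r² + 2dr cosθ = |CA|² = 0.0150867 m²;  d cosθ + r = -0.10525 m.
|ω_lever| = |0.0641·3.142·-0.10525| / 0.0150867 = 1.4049 rad/s.

1.40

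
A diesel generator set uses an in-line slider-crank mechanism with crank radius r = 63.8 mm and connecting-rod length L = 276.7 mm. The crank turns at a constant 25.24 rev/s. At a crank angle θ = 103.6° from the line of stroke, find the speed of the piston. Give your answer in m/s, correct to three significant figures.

9.29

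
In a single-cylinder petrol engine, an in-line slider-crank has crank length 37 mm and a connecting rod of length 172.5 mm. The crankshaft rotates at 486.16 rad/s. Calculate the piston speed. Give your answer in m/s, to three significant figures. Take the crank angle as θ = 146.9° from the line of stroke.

8.05

ω = 486.2 rad/s
For an in-line slider-crank, x = r cosθ + √(L² − r² sin²θ), so v = −rω sinθ·[1 + r cosθ/√(L² − r² sin²θ)].
With r = 0.037 m, L = 0.1725 m, θ = 146.9°: √(L² − r² sin²θ) = 0.17131 m.
v = −0.037·486.2·0.54610·[1 + 0.037·-0.83772/0.17131] = -8.0459 m/s.
|v| = 8.0459 m/s.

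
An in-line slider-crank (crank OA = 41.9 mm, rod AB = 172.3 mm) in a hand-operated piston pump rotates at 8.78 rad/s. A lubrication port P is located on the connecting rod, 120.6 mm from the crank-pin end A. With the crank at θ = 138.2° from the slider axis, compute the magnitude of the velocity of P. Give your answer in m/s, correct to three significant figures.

0.229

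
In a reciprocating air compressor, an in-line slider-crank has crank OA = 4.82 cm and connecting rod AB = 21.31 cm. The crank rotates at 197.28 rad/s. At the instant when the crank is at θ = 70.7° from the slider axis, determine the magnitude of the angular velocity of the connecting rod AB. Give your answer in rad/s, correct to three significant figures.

ω = 197.3 rad/s
The rod makes angle φ with the slider axis where L sinφ = r sinθ; differentiating, L cosφ·φ̇ = r ω cosθ.
L cosφ = √(L² − r² sin²θ) = 0.20819 m.
|ω_rod| = r ω |cosθ| / √(L² − r² sin²θ) = 0.0482·197.3·0.33051/0.20819 = 15.096 rad/s.

15.1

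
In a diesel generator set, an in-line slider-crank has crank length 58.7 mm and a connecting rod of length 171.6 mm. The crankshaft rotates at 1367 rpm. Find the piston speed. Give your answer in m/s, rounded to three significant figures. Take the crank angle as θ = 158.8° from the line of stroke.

ω = 2π·1367/60 = 143.2 rad/s
For an in-line slider-crank, x = r cosθ + √(L² − r² sin²θ), so v = −rω sinθ·[1 + r cosθ/√(L² − r² sin²θ)].
With r = 0.0587 m, L = 0.1716 m, θ = 158.8°: √(L² − r² sin²θ) = 0.17028 m.
v = −0.0587·143.2·0.36162·[1 + 0.0587·-0.93232/0.17028] = -2.0621 m/s.
|v| = 2.0621 m/s.

2.06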